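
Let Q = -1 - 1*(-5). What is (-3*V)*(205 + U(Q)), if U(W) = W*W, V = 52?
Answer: -34476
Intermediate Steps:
Q = 4 (Q = -1 + 5 = 4)
U(W) = W**2
(-3*V)*(205 + U(Q)) = (-3*52)*(205 + 4**2) = -156*(205 + 16) = -156*221 = -34476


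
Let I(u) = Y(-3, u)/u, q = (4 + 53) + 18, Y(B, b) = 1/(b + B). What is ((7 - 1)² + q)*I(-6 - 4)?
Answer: 111/130 ≈ 0.85385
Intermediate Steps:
Y(B, b) = 1/(B + b)
q = 75 (q = 57 + 18 = 75)
I(u) = 1/(u*(-3 + u)) (I(u) = 1/((-3 + u)*u) = 1/(u*(-3 + u)))
((7 - 1)² + q)*I(-6 - 4) = ((7 - 1)² + 75)*(1/((-6 - 4)*(-3 + (-6 - 4)))) = (6² + 75)*(1/((-10)*(-3 - 10))) = (36 + 75)*(-⅒/(-13)) = 111*(-⅒*(-1/13)) = 111*(1/130) = 111/130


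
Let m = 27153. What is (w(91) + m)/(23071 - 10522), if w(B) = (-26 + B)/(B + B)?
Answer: 380147/175686 ≈ 2.1638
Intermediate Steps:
w(B) = (-26 + B)/(2*B) (w(B) = (-26 + B)/((2*B)) = (-26 + B)*(1/(2*B)) = (-26 + B)/(2*B))
(w(91) + m)/(23071 - 10522) = ((½)*(-26 + 91)/91 + 27153)/(23071 - 10522) = ((½)*(1/91)*65 + 27153)/12549 = (5/14 + 27153)*(1/12549) = (380147/14)*(1/12549) = 380147/175686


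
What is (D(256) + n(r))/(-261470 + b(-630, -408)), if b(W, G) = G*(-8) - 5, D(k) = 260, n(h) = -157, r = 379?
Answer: -103/258211 ≈ -0.00039890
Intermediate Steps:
b(W, G) = -5 - 8*G (b(W, G) = -8*G - 5 = -5 - 8*G)
(D(256) + n(r))/(-261470 + b(-630, -408)) = (260 - 157)/(-261470 + (-5 - 8*(-408))) = 103/(-261470 + (-5 + 3264)) = 103/(-261470 + 3259) = 103/(-258211) = 103*(-1/258211) = -103/258211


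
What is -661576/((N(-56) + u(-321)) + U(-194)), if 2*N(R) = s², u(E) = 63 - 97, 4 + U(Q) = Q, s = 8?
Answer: 82697/25 ≈ 3307.9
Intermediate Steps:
U(Q) = -4 + Q
u(E) = -34
N(R) = 32 (N(R) = (½)*8² = (½)*64 = 32)
-661576/((N(-56) + u(-321)) + U(-194)) = -661576/((32 - 34) + (-4 - 194)) = -661576/(-2 - 198) = -661576/(-200) = -661576*(-1/200) = 82697/25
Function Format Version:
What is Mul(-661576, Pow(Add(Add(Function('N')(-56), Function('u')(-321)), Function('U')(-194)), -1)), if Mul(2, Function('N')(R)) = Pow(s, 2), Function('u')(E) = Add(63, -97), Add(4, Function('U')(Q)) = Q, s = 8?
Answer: Rational(82697, 25) ≈ 3307.9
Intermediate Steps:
Function('U')(Q) = Add(-4, Q)
Function('u')(E) = -34
Function('N')(R) = 32 (Function('N')(R) = Mul(Rational(1, 2), Pow(8, 2)) = Mul(Rational(1, 2), 64) = 32)
Mul(-661576, Pow(Add(Add(Function('N')(-56), Function('u')(-321)), Function('U')(-194)), -1)) = Mul(-661576, Pow(Add(Add(32, -34), Add(-4, -194)), -1)) = Mul(-661576, Pow(Add(-2, -198), -1)) = Mul(-661576, Pow(-200, -1)) = Mul(-661576, Rational(-1, 200)) = Rational(82697, 25)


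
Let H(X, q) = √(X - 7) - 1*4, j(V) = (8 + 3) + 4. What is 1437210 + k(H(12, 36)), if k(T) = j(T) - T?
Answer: 1437229 - √5 ≈ 1.4372e+6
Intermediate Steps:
j(V) = 15 (j(V) = 11 + 4 = 15)
H(X, q) = -4 + √(-7 + X) (H(X, q) = √(-7 + X) - 4 = -4 + √(-7 + X))
k(T) = 15 - T
1437210 + k(H(12, 36)) = 1437210 + (15 - (-4 + √(-7 + 12))) = 1437210 + (15 - (-4 + √5)) = 1437210 + (15 + (4 - √5)) = 1437210 + (19 - √5) = 1437229 - √5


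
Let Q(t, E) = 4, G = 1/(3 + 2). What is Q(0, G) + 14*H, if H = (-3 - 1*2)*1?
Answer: -66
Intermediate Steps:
G = 1/5 ≈ 0.20000
H = -5 (H = (-3 - 2)*1 = -5*1 = -5)
Q(0, G) + 14*H = 4 + 14*(-5) = 4 - 70 = -66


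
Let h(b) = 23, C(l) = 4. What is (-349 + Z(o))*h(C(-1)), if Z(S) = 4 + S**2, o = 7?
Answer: -6808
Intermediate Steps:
(-349 + Z(o))*h(C(-1)) = (-349 + (4 + 7**2))*23 = (-349 + (4 + 49))*23 = (-349 + 53)*23 = -296*23 = -6808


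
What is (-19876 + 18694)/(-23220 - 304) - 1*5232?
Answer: -61538193/11762 ≈ -5232.0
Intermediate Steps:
(-19876 + 18694)/(-23220 - 304) - 1*5232 = -1182/(-23524) - 5232 = -1182*(-1/23524) - 5232 = 591/11762 - 5232 = -61538193/11762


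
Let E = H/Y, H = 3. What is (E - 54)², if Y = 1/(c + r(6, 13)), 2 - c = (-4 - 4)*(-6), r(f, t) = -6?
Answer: 44100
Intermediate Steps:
c = -46 (c = 2 - (-4 - 4)*(-6) = 2 - (-8)*(-6) = 2 - 1*48 = 2 - 48 = -46)
Y = -1/52 (Y = 1/(-46 - 6) = 1/(-52) = -1/52 ≈ -0.019231)
E = -156 (E = 3/(-1/52) = 3*(-52) = -156)
(E - 54)² = (-156 - 54)² = (-210)² = 44100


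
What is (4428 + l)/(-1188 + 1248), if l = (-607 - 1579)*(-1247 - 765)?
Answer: 220133/3 ≈ 73378.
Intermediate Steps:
l = 4398232 (l = -2186*(-2012) = 4398232)
(4428 + l)/(-1188 + 1248) = (4428 + 4398232)/(-1188 + 1248) = 4402660/60 = 4402660*(1/60) = 220133/3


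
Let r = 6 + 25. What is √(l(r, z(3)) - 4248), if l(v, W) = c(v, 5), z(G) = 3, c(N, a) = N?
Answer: I*√4217 ≈ 64.938*I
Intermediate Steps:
r = 31
l(v, W) = v
√(l(r, z(3)) - 4248) = √(31 - 4248) = √(-4217) = I*√4217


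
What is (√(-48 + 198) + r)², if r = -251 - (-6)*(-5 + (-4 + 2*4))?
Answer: 66199 - 2570*√6 ≈ 59904.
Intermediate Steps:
r = -257 (r = -251 - (-6)*(-5 + (-4 + 8)) = -251 - (-6)*(-5 + 4) = -251 - (-6)*(-1) = -251 - 1*6 = -251 - 6 = -257)
(√(-48 + 198) + r)² = (√(-48 + 198) - 257)² = (√150 - 257)² = (5*√6 - 257)² = (-257 + 5*√6)²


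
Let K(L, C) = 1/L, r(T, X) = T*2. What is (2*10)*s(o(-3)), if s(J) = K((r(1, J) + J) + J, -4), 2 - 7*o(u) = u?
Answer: 35/6 ≈ 5.8333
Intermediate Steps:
r(T, X) = 2*T
o(u) = 2/7 - u/7
s(J) = 1/(2 + 2*J) (s(J) = 1/((2*1 + J) + J) = 1/((2 + J) + J) = 1/(2 + 2*J))
(2*10)*s(o(-3)) = (2*10)*(1/(2*(1 + (2/7 - ⅐*(-3))))) = 20*(1/(2*(1 + (2/7 + 3/7)))) = 20*(1/(2*(1 + 5/7))) = 20*(1/(2*(12/7))) = 20*((½)*(7/12)) = 20*(7/24) = 35/6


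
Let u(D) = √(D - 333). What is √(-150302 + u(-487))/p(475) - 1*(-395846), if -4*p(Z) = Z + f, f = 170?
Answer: 395846 - 4*√(-150302 + 2*I*√205)/645 ≈ 3.9585e+5 - 2.4043*I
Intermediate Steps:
u(D) = √(-333 + D)
p(Z) = -85/2 - Z/4 (p(Z) = -(Z + 170)/4 = -(170 + Z)/4 = -85/2 - Z/4)
√(-150302 + u(-487))/p(475) - 1*(-395846) = √(-150302 + √(-333 - 487))/(-85/2 - ¼*475) - 1*(-395846) = √(-150302 + √(-820))/(-85/2 - 475/4) + 395846 = √(-150302 + 2*I*√205)/(-645/4) + 395846 = √(-150302 + 2*I*√205)*(-4/645) + 395846 = -4*√(-150302 + 2*I*√205)/645 + 395846 = 395846 - 4*√(-150302 + 2*I*√205)/645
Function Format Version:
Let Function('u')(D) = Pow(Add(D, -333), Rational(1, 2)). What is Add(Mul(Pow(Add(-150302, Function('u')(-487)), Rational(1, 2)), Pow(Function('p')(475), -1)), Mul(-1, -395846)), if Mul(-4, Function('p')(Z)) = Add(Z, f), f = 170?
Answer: Add(395846, Mul(Rational(-4, 645), Pow(Add(-150302, Mul(2, I, Pow(205, Rational(1, 2)))), Rational(1, 2)))) ≈ Add(3.9585e+5, Mul(-2.4043, I))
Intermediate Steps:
Function('u')(D) = Pow(Add(-333, D), Rational(1, 2))
Function('p')(Z) = Add(Rational(-85, 2), Mul(Rational(-1, 4), Z)) (Function('p')(Z) = Mul(Rational(-1, 4), Add(Z, 170)) = Mul(Rational(-1, 4), Add(170, Z)) = Add(Rational(-85, 2), Mul(Rational(-1, 4), Z)))
Add(Mul(Pow(Add(-150302, Function('u')(-487)), Rational(1, 2)), Pow(Function('p')(475), -1)), Mul(-1, -395846)) = Add(Mul(Pow(Add(-150302, Pow(Add(-333, -487), Rational(1, 2))), Rational(1, 2)), Pow(Add(Rational(-85, 2), Mul(Rational(-1, 4), 475)), -1)), Mul(-1, -395846)) = Add(Mul(Pow(Add(-150302, Pow(-820, Rational(1, 2))), Rational(1, 2)), Pow(Add(Rational(-85, 2), Rational(-475, 4)), -1)), 395846) = Add(Mul(Pow(Add(-150302, Mul(2, I, Pow(205, Rational(1, 2)))), Rational(1, 2)), Pow(Rational(-645, 4), -1)), 395846) = Add(Mul(Pow(Add(-150302, Mul(2, I, Pow(205, Rational(1, 2)))), Rational(1, 2)), Rational(-4, 645)), 395846) = Add(Mul(Rational(-4, 645), Pow(Add(-150302, Mul(2, I, Pow(205, Rational(1, 2)))), Rational(1, 2))), 395846) = Add(395846, Mul(Rational(-4, 645), Pow(Add(-150302, Mul(2, I, Pow(205, Rational(1, 2)))), Rational(1, 2))))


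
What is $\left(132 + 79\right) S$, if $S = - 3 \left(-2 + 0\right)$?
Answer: $1266$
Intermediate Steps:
$S = 6$ ($S = \left(-3\right) \left(-2\right) = 6$)
$\left(132 + 79\right) S = \left(132 + 79\right) 6 = 211 \cdot 6 = 1266$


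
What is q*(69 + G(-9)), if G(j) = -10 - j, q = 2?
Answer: 136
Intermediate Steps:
q*(69 + G(-9)) = 2*(69 + (-10 - 1*(-9))) = 2*(69 + (-10 + 9)) = 2*(69 - 1) = 2*68 = 136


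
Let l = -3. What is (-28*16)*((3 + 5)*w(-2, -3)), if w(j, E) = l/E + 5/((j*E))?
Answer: -19712/3 ≈ -6570.7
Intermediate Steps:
w(j, E) = -3/E + 5/(E*j) (w(j, E) = -3/E + 5/((j*E)) = -3/E + 5/((E*j)) = -3/E + 5*(1/(E*j)) = -3/E + 5/(E*j))
(-28*16)*((3 + 5)*w(-2, -3)) = (-28*16)*((3 + 5)*((5 - 3*(-2))/(-3*(-2)))) = -3584*(-⅓*(-½)*(5 + 6)) = -3584*(-⅓*(-½)*11) = -3584*11/6 = -448*44/3 = -19712/3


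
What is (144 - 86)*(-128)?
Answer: -7424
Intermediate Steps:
(144 - 86)*(-128) = 58*(-128) = -7424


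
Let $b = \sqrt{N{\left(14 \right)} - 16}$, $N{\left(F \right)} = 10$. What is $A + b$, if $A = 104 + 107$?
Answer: $211 + i \sqrt{6} \approx 211.0 + 2.4495 i$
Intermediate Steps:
$b = i \sqrt{6}$ ($b = \sqrt{10 - 16} = \sqrt{-6} = i \sqrt{6} \approx 2.4495 i$)
$A = 211$
$A + b = 211 + i \sqrt{6}$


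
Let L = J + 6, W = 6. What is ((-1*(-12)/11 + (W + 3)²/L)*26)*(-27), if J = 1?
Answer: -684450/77 ≈ -8889.0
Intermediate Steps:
L = 7 (L = 1 + 6 = 7)
((-1*(-12)/11 + (W + 3)²/L)*26)*(-27) = ((-1*(-12)/11 + (6 + 3)²/7)*26)*(-27) = ((12*(1/11) + 9²*(⅐))*26)*(-27) = ((12/11 + 81*(⅐))*26)*(-27) = ((12/11 + 81/7)*26)*(-27) = ((975/77)*26)*(-27) = (25350/77)*(-27) = -684450/77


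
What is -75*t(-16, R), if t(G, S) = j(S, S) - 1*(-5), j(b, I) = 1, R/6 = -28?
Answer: -450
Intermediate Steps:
R = -168 (R = 6*(-28) = -168)
t(G, S) = 6 (t(G, S) = 1 - 1*(-5) = 1 + 5 = 6)
-75*t(-16, R) = -75*6 = -450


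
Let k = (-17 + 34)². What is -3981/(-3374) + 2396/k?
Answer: 9234613/975086 ≈ 9.4706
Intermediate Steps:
k = 289 (k = 17² = 289)
-3981/(-3374) + 2396/k = -3981/(-3374) + 2396/289 = -3981*(-1/3374) + 2396*(1/289) = 3981/3374 + 2396/289 = 9234613/975086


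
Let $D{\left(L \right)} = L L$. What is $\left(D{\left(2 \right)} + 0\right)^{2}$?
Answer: $16$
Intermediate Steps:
$D{\left(L \right)} = L^{2}$
$\left(D{\left(2 \right)} + 0\right)^{2} = \left(2^{2} + 0\right)^{2} = \left(4 + 0\right)^{2} = 4^{2} = 16$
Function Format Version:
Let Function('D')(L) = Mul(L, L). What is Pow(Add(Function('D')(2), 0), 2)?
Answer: 16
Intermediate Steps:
Function('D')(L) = Pow(L, 2)
Pow(Add(Function('D')(2), 0), 2) = Pow(Add(Pow(2, 2), 0), 2) = Pow(Add(4, 0), 2) = Pow(4, 2) = 16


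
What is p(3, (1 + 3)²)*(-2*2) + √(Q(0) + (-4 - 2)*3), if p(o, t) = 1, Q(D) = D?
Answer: -4 + 3*I*√2 ≈ -4.0 + 4.2426*I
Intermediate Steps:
p(3, (1 + 3)²)*(-2*2) + √(Q(0) + (-4 - 2)*3) = 1*(-2*2) + √(0 + (-4 - 2)*3) = 1*(-4) + √(0 - 6*3) = -4 + √(0 - 18) = -4 + √(-18) = -4 + 3*I*√2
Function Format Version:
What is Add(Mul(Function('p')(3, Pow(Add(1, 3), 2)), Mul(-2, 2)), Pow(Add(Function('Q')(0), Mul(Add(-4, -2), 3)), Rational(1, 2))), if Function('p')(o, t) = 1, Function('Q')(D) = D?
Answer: Add(-4, Mul(3, I, Pow(2, Rational(1, 2)))) ≈ Add(-4.0000, Mul(4.2426, I))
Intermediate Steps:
Add(Mul(Function('p')(3, Pow(Add(1, 3), 2)), Mul(-2, 2)), Pow(Add(Function('Q')(0), Mul(Add(-4, -2), 3)), Rational(1, 2))) = Add(Mul(1, Mul(-2, 2)), Pow(Add(0, Mul(Add(-4, -2), 3)), Rational(1, 2))) = Add(Mul(1, -4), Pow(Add(0, Mul(-6, 3)), Rational(1, 2))) = Add(-4, Pow(Add(0, -18), Rational(1, 2))) = Add(-4, Pow(-18, Rational(1, 2))) = Add(-4, Mul(3, I, Pow(2, Rational(1, 2))))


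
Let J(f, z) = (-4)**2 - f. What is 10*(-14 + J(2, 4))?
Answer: 0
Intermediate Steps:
J(f, z) = 16 - f
10*(-14 + J(2, 4)) = 10*(-14 + (16 - 1*2)) = 10*(-14 + (16 - 2)) = 10*(-14 + 14) = 10*0 = 0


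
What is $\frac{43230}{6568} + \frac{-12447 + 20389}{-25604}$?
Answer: $\frac{131837233}{21020884} \approx 6.2717$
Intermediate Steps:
$\frac{43230}{6568} + \frac{-12447 + 20389}{-25604} = 43230 \cdot \frac{1}{6568} + 7942 \left(- \frac{1}{25604}\right) = \frac{21615}{3284} - \frac{3971}{12802} = \frac{131837233}{21020884}$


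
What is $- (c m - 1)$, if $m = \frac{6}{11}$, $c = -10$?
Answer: $\frac{71}{11} \approx 6.4545$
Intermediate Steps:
$m = \frac{6}{11}$ ($m = 6 \cdot \frac{1}{11} = \frac{6}{11} \approx 0.54545$)
$- (c m - 1) = - (\left(-10\right) \frac{6}{11} - 1) = - (- \frac{60}{11} - 1) = \left(-1\right) \left(- \frac{71}{11}\right) = \frac{71}{11}$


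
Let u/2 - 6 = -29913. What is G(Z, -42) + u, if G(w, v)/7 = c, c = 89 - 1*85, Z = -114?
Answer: -59786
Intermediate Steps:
u = -59814 (u = 12 + 2*(-29913) = 12 - 59826 = -59814)
c = 4 (c = 89 - 85 = 4)
G(w, v) = 28 (G(w, v) = 7*4 = 28)
G(Z, -42) + u = 28 - 59814 = -59786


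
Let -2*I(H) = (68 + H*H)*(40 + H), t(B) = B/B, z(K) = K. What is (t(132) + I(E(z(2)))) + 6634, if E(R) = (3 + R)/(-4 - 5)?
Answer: 7709615/1458 ≈ 5287.8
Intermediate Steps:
E(R) = -⅓ - R/9 (E(R) = (3 + R)/(-9) = (3 + R)*(-⅑) = -⅓ - R/9)
t(B) = 1
I(H) = -(40 + H)*(68 + H²)/2 (I(H) = -(68 + H*H)*(40 + H)/2 = -(68 + H²)*(40 + H)/2 = -(40 + H)*(68 + H²)/2)
(t(132) + I(E(z(2)))) + 6634 = (1 + (-1360 - 34*(-⅓ - ⅑*2) - 20*(-⅓ - ⅑*2)² - (-⅓ - ⅑*2)³/2)) + 6634 = (1 + (-1360 - 34*(-⅓ - 2/9) - 20*(-⅓ - 2/9)² - (-⅓ - 2/9)³/2)) + 6634 = (1 + (-1360 - 34*(-5/9) - 20*(-5/9)² - (-5/9)³/2)) + 6634 = (1 + (-1360 + 170/9 - 20*25/81 - ½*(-125/729))) + 6634 = (1 + (-1360 + 170/9 - 500/81 + 125/1458)) + 6634 = (1 - 1964215/1458) + 6634 = -1962757/1458 + 6634 = 7709615/1458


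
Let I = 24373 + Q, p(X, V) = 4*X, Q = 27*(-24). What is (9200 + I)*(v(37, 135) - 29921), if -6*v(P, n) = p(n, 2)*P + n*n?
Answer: -2389597725/2 ≈ -1.1948e+9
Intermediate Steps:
Q = -648
I = 23725 (I = 24373 - 648 = 23725)
v(P, n) = -n²/6 - 2*P*n/3 (v(P, n) = -((4*n)*P + n*n)/6 = -(4*P*n + n²)/6 = -(n² + 4*P*n)/6 = -n²/6 - 2*P*n/3)
(9200 + I)*(v(37, 135) - 29921) = (9200 + 23725)*((⅙)*135*(-1*135 - 4*37) - 29921) = 32925*((⅙)*135*(-135 - 148) - 29921) = 32925*((⅙)*135*(-283) - 29921) = 32925*(-12735/2 - 29921) = 32925*(-72577/2) = -2389597725/2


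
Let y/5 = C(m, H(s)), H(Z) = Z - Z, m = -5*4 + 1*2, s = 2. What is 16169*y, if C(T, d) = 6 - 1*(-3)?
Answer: 727605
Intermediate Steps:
m = -18 (m = -20 + 2 = -18)
H(Z) = 0
C(T, d) = 9 (C(T, d) = 6 + 3 = 9)
y = 45 (y = 5*9 = 45)
16169*y = 16169*45 = 727605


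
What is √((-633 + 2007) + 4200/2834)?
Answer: 3*√306868354/1417 ≈ 37.087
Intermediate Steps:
√((-633 + 2007) + 4200/2834) = √(1374 + 4200*(1/2834)) = √(1374 + 2100/1417) = √(1949058/1417) = 3*√306868354/1417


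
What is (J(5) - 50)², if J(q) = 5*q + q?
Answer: 400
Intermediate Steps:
J(q) = 6*q
(J(5) - 50)² = (6*5 - 50)² = (30 - 50)² = (-20)² = 400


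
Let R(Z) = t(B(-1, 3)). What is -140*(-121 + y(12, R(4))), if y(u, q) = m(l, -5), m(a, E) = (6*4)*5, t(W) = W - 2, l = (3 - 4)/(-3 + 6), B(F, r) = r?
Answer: 140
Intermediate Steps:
l = -⅓ (l = -1/3 = -1*⅓ = -⅓ ≈ -0.33333)
t(W) = -2 + W
m(a, E) = 120 (m(a, E) = 24*5 = 120)
R(Z) = 1 (R(Z) = -2 + 3 = 1)
y(u, q) = 120
-140*(-121 + y(12, R(4))) = -140*(-121 + 120) = -140*(-1) = 140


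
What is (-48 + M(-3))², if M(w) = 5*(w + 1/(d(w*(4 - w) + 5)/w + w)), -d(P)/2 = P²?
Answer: 1003242276/253009 ≈ 3965.2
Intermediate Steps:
d(P) = -2*P²
M(w) = 5*w + 5/(w - 2*(5 + w*(4 - w))²/w) (M(w) = 5*(w + 1/((-2*(w*(4 - w) + 5)²)/w + w)) = 5*(w + 1/((-2*(5 + w*(4 - w))²)/w + w)) = 5*(w + 1/(-2*(5 + w*(4 - w))²/w + w)) = 5*(w + 1/(w - 2*(5 + w*(4 - w))²/w)) = 5*w + 5/(w - 2*(5 + w*(4 - w))²/w))
(-48 + M(-3))² = (-48 + 5*(-3)*(1 + (-3)² - 2*(5 - 1*(-3)² + 4*(-3))²)/((-3)² - 2*(5 - 1*(-3)² + 4*(-3))²))² = (-48 + 5*(-3)*(1 + 9 - 2*(5 - 1*9 - 12)²)/(9 - 2*(5 - 1*9 - 12)²))² = (-48 + 5*(-3)*(1 + 9 - 2*(5 - 9 - 12)²)/(9 - 2*(5 - 9 - 12)²))² = (-48 + 5*(-3)*(1 + 9 - 2*(-16)²)/(9 - 2*(-16)²))² = (-48 + 5*(-3)*(1 + 9 - 2*256)/(9 - 2*256))² = (-48 + 5*(-3)*(1 + 9 - 512)/(9 - 512))² = (-48 + 5*(-3)*(-502)/(-503))² = (-48 + 5*(-3)*(-1/503)*(-502))² = (-48 - 7530/503)² = (-31674/503)² = 1003242276/253009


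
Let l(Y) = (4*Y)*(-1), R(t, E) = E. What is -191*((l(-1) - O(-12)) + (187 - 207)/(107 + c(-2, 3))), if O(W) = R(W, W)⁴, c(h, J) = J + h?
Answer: 106915879/27 ≈ 3.9598e+6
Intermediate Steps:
O(W) = W⁴
l(Y) = -4*Y
-191*((l(-1) - O(-12)) + (187 - 207)/(107 + c(-2, 3))) = -191*((-4*(-1) - 1*(-12)⁴) + (187 - 207)/(107 + (3 - 2))) = -191*((4 - 1*20736) - 20/(107 + 1)) = -191*((4 - 20736) - 20/108) = -191*(-20732 - 20*1/108) = -191*(-20732 - 5/27) = -191*(-559769/27) = 106915879/27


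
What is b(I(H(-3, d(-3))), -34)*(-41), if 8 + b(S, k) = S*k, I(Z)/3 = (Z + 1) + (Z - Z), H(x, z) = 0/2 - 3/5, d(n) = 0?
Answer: 10004/5 ≈ 2000.8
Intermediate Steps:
H(x, z) = -3/5 (H(x, z) = 0*(1/2) - 3*1/5 = 0 - 3/5 = -3/5)
I(Z) = 3 + 3*Z (I(Z) = 3*((Z + 1) + (Z - Z)) = 3*((1 + Z) + 0) = 3*(1 + Z) = 3 + 3*Z)
b(S, k) = -8 + S*k
b(I(H(-3, d(-3))), -34)*(-41) = (-8 + (3 + 3*(-3/5))*(-34))*(-41) = (-8 + (3 - 9/5)*(-34))*(-41) = (-8 + (6/5)*(-34))*(-41) = (-8 - 204/5)*(-41) = -244/5*(-41) = 10004/5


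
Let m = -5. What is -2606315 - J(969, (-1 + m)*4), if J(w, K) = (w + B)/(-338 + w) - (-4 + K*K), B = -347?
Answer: -1644224455/631 ≈ -2.6057e+6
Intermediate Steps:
J(w, K) = 4 - K**2 + (-347 + w)/(-338 + w) (J(w, K) = (w - 347)/(-338 + w) - (-4 + K*K) = (-347 + w)/(-338 + w) - (-4 + K**2) = (-347 + w)/(-338 + w) + (4 - K**2) = 4 - K**2 + (-347 + w)/(-338 + w))
-2606315 - J(969, (-1 + m)*4) = -2606315 - (-1699 + 5*969 + 338*((-1 - 5)*4)**2 - 1*969*((-1 - 5)*4)**2)/(-338 + 969) = -2606315 - (-1699 + 4845 + 338*(-6*4)**2 - 1*969*(-6*4)**2)/631 = -2606315 - (-1699 + 4845 + 338*(-24)**2 - 1*969*(-24)**2)/631 = -2606315 - (-1699 + 4845 + 338*576 - 1*969*576)/631 = -2606315 - (-1699 + 4845 + 194688 - 558144)/631 = -2606315 - (-360310)/631 = -2606315 - 1*(-360310/631) = -2606315 + 360310/631 = -1644224455/631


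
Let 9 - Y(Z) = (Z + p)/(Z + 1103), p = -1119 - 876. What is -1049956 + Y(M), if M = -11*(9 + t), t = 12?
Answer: -457775779/436 ≈ -1.0499e+6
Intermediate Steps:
M = -231 (M = -11*(9 + 12) = -11*21 = -231)
p = -1995
Y(Z) = 9 - (-1995 + Z)/(1103 + Z) (Y(Z) = 9 - (Z - 1995)/(Z + 1103) = 9 - (-1995 + Z)/(1103 + Z))
-1049956 + Y(M) = -1049956 + 2*(5961 + 4*(-231))/(1103 - 231) = -1049956 + 2*(5961 - 924)/872 = -1049956 + 2*(1/872)*5037 = -1049956 + 5037/436 = -457775779/436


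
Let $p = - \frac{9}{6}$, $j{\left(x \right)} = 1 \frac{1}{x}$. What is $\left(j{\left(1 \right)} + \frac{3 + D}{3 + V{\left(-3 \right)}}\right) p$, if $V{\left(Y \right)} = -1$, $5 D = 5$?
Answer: $- \frac{9}{2} \approx -4.5$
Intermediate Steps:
$D = 1$ ($D = \frac{1}{5} \cdot 5 = 1$)
$j{\left(x \right)} = \frac{1}{x}$
$p = - \frac{3}{2}$ ($p = \left(-9\right) \frac{1}{6} = - \frac{3}{2} \approx -1.5$)
$\left(j{\left(1 \right)} + \frac{3 + D}{3 + V{\left(-3 \right)}}\right) p = \left(1^{-1} + \frac{3 + 1}{3 - 1}\right) \left(- \frac{3}{2}\right) = \left(1 + \frac{4}{2}\right) \left(- \frac{3}{2}\right) = \left(1 + 4 \cdot \frac{1}{2}\right) \left(- \frac{3}{2}\right) = \left(1 + 2\right) \left(- \frac{3}{2}\right) = 3 \left(- \frac{3}{2}\right) = - \frac{9}{2}$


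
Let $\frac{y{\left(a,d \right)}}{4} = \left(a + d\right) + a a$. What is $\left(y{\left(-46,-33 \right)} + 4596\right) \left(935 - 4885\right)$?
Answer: $-50338800$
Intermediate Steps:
$y{\left(a,d \right)} = 4 a + 4 d + 4 a^{2}$ ($y{\left(a,d \right)} = 4 \left(\left(a + d\right) + a a\right) = 4 \left(\left(a + d\right) + a^{2}\right) = 4 \left(a + d + a^{2}\right) = 4 a + 4 d + 4 a^{2}$)
$\left(y{\left(-46,-33 \right)} + 4596\right) \left(935 - 4885\right) = \left(\left(4 \left(-46\right) + 4 \left(-33\right) + 4 \left(-46\right)^{2}\right) + 4596\right) \left(935 - 4885\right) = \left(\left(-184 - 132 + 4 \cdot 2116\right) + 4596\right) \left(-3950\right) = \left(\left(-184 - 132 + 8464\right) + 4596\right) \left(-3950\right) = \left(8148 + 4596\right) \left(-3950\right) = 12744 \left(-3950\right) = -50338800$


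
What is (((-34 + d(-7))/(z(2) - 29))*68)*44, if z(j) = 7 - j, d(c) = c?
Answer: 15334/3 ≈ 5111.3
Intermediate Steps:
(((-34 + d(-7))/(z(2) - 29))*68)*44 = (((-34 - 7)/((7 - 1*2) - 29))*68)*44 = (-41/((7 - 2) - 29)*68)*44 = (-41/(5 - 29)*68)*44 = (-41/(-24)*68)*44 = (-41*(-1/24)*68)*44 = ((41/24)*68)*44 = (697/6)*44 = 15334/3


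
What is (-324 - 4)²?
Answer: 107584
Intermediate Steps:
(-324 - 4)² = (-328)² = 107584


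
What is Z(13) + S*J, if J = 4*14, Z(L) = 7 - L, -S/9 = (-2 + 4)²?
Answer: -2022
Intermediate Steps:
S = -36 (S = -9*(-2 + 4)² = -9*2² = -9*4 = -36)
J = 56
Z(13) + S*J = (7 - 1*13) - 36*56 = (7 - 13) - 2016 = -6 - 2016 = -2022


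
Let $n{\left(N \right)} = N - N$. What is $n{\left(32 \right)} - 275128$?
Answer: $-275128$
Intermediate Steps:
$n{\left(N \right)} = 0$
$n{\left(32 \right)} - 275128 = 0 - 275128 = -275128$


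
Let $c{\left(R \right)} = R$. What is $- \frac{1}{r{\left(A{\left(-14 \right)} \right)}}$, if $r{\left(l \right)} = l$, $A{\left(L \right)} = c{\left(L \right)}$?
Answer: $\frac{1}{14} \approx 0.071429$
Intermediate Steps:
$A{\left(L \right)} = L$
$- \frac{1}{r{\left(A{\left(-14 \right)} \right)}} = - \frac{1}{-14} = \left(-1\right) \left(- \frac{1}{14}\right) = \frac{1}{14}$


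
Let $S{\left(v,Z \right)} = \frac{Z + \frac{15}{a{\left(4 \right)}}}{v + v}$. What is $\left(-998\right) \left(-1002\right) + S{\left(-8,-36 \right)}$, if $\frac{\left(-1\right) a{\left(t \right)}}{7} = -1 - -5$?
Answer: $\frac{447999231}{448} \approx 1.0 \cdot 10^{6}$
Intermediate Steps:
$a{\left(t \right)} = -28$ ($a{\left(t \right)} = - 7 \left(-1 - -5\right) = - 7 \left(-1 + 5\right) = \left(-7\right) 4 = -28$)
$S{\left(v,Z \right)} = \frac{- \frac{15}{28} + Z}{2 v}$ ($S{\left(v,Z \right)} = \frac{Z + \frac{15}{-28}}{v + v} = \frac{Z + 15 \left(- \frac{1}{28}\right)}{2 v} = \left(Z - \frac{15}{28}\right) \frac{1}{2 v} = \left(- \frac{15}{28} + Z\right) \frac{1}{2 v} = \frac{- \frac{15}{28} + Z}{2 v}$)
$\left(-998\right) \left(-1002\right) + S{\left(-8,-36 \right)} = \left(-998\right) \left(-1002\right) + \frac{-15 + 28 \left(-36\right)}{56 \left(-8\right)} = 999996 + \frac{1}{56} \left(- \frac{1}{8}\right) \left(-15 - 1008\right) = 999996 + \frac{1}{56} \left(- \frac{1}{8}\right) \left(-1023\right) = 999996 + \frac{1023}{448} = \frac{447999231}{448}$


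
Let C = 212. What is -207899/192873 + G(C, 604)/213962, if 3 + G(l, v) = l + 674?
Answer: -44312178979/41267492826 ≈ -1.0738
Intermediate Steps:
G(l, v) = 671 + l (G(l, v) = -3 + (l + 674) = -3 + (674 + l) = 671 + l)
-207899/192873 + G(C, 604)/213962 = -207899/192873 + (671 + 212)/213962 = -207899*1/192873 + 883*(1/213962) = -207899/192873 + 883/213962 = -44312178979/41267492826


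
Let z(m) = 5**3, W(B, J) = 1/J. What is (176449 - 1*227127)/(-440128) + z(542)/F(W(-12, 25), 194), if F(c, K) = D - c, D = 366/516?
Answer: 59178662821/316672096 ≈ 186.88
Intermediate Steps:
D = 61/86 (D = 366*(1/516) = 61/86 ≈ 0.70930)
F(c, K) = 61/86 - c
z(m) = 125
(176449 - 1*227127)/(-440128) + z(542)/F(W(-12, 25), 194) = (176449 - 1*227127)/(-440128) + 125/(61/86 - 1/25) = (176449 - 227127)*(-1/440128) + 125/(61/86 - 1*1/25) = -50678*(-1/440128) + 125/(61/86 - 1/25) = 25339/220064 + 125/(1439/2150) = 25339/220064 + 125*(2150/1439) = 25339/220064 + 268750/1439 = 59178662821/316672096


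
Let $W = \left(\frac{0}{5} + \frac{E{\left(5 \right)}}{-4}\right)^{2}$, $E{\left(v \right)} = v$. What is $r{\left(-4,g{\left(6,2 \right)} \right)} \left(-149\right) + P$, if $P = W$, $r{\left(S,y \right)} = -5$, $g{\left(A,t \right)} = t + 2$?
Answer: $\frac{11945}{16} \approx 746.56$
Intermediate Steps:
$g{\left(A,t \right)} = 2 + t$
$W = \frac{25}{16}$ ($W = \left(\frac{0}{5} + \frac{5}{-4}\right)^{2} = \left(0 \cdot \frac{1}{5} + 5 \left(- \frac{1}{4}\right)\right)^{2} = \left(0 - \frac{5}{4}\right)^{2} = \left(- \frac{5}{4}\right)^{2} = \frac{25}{16} \approx 1.5625$)
$P = \frac{25}{16} \approx 1.5625$
$r{\left(-4,g{\left(6,2 \right)} \right)} \left(-149\right) + P = \left(-5\right) \left(-149\right) + \frac{25}{16} = 745 + \frac{25}{16} = \frac{11945}{16}$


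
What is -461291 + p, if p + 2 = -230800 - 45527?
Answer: -737620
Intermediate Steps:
p = -276329 (p = -2 + (-230800 - 45527) = -2 - 276327 = -276329)
-461291 + p = -461291 - 276329 = -737620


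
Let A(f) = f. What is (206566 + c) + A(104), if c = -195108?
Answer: 11562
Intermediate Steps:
(206566 + c) + A(104) = (206566 - 195108) + 104 = 11458 + 104 = 11562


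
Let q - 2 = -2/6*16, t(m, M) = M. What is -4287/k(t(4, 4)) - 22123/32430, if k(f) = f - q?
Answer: -104392234/178365 ≈ -585.27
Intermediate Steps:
q = -10/3 (q = 2 - 2/6*16 = 2 - 2*⅙*16 = 2 - ⅓*16 = 2 - 16/3 = -10/3 ≈ -3.3333)
k(f) = 10/3 + f (k(f) = f - 1*(-10/3) = f + 10/3 = 10/3 + f)
-4287/k(t(4, 4)) - 22123/32430 = -4287/(10/3 + 4) - 22123/32430 = -4287/22/3 - 22123*1/32430 = -4287*3/22 - 22123/32430 = -12861/22 - 22123/32430 = -104392234/178365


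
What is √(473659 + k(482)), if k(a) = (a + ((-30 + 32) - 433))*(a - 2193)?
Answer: √386398 ≈ 621.61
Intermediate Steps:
k(a) = (-2193 + a)*(-431 + a) (k(a) = (a + (2 - 433))*(-2193 + a) = (a - 431)*(-2193 + a) = (-431 + a)*(-2193 + a) = (-2193 + a)*(-431 + a))
√(473659 + k(482)) = √(473659 + (945183 + 482² - 2624*482)) = √(473659 + (945183 + 232324 - 1264768)) = √(473659 - 87261) = √386398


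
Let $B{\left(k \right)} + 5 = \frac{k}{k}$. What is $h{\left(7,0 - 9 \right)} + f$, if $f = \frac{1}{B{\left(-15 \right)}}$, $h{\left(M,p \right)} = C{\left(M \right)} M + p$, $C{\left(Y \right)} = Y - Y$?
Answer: $- \frac{37}{4} \approx -9.25$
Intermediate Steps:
$B{\left(k \right)} = -4$ ($B{\left(k \right)} = -5 + \frac{k}{k} = -5 + 1 = -4$)
$C{\left(Y \right)} = 0$
$h{\left(M,p \right)} = p$ ($h{\left(M,p \right)} = 0 M + p = 0 + p = p$)
$f = - \frac{1}{4}$ ($f = \frac{1}{-4} = - \frac{1}{4} \approx -0.25$)
$h{\left(7,0 - 9 \right)} + f = \left(0 - 9\right) - \frac{1}{4} = -9 - \frac{1}{4} = - \frac{37}{4}$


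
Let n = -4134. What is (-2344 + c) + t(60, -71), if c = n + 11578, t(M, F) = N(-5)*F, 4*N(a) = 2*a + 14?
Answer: 5029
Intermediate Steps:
N(a) = 7/2 + a/2 (N(a) = (2*a + 14)/4 = (14 + 2*a)/4 = 7/2 + a/2)
t(M, F) = F (t(M, F) = (7/2 + (½)*(-5))*F = (7/2 - 5/2)*F = 1*F = F)
c = 7444 (c = -4134 + 11578 = 7444)
(-2344 + c) + t(60, -71) = (-2344 + 7444) - 71 = 5100 - 71 = 5029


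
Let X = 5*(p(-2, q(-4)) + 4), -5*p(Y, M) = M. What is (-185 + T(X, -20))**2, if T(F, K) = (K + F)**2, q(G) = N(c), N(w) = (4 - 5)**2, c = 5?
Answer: 33856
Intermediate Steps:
N(w) = 1 (N(w) = (-1)**2 = 1)
q(G) = 1
p(Y, M) = -M/5
X = 19 (X = 5*(-1/5*1 + 4) = 5*(-1/5 + 4) = 5*(19/5) = 19)
T(F, K) = (F + K)**2
(-185 + T(X, -20))**2 = (-185 + (19 - 20)**2)**2 = (-185 + (-1)**2)**2 = (-185 + 1)**2 = (-184)**2 = 33856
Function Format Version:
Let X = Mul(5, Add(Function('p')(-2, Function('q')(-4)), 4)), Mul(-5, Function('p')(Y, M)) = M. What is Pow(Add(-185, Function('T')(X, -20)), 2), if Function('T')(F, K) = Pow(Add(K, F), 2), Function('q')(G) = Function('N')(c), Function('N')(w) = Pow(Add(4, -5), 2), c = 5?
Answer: 33856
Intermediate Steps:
Function('N')(w) = 1 (Function('N')(w) = Pow(-1, 2) = 1)
Function('q')(G) = 1
Function('p')(Y, M) = Mul(Rational(-1, 5), M)
X = 19 (X = Mul(5, Add(Mul(Rational(-1, 5), 1), 4)) = Mul(5, Add(Rational(-1, 5), 4)) = Mul(5, Rational(19, 5)) = 19)
Function('T')(F, K) = Pow(Add(F, K), 2)
Pow(Add(-185, Function('T')(X, -20)), 2) = Pow(Add(-185, Pow(Add(19, -20), 2)), 2) = Pow(Add(-185, Pow(-1, 2)), 2) = Pow(Add(-185, 1), 2) = Pow(-184, 2) = 33856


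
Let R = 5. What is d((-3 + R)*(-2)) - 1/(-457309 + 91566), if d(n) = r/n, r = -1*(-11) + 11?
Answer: -4023171/731486 ≈ -5.5000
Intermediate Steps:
r = 22 (r = 11 + 11 = 22)
d(n) = 22/n
d((-3 + R)*(-2)) - 1/(-457309 + 91566) = 22/(((-3 + 5)*(-2))) - 1/(-457309 + 91566) = 22/((2*(-2))) - 1/(-365743) = 22/(-4) - 1*(-1/365743) = 22*(-¼) + 1/365743 = -11/2 + 1/365743 = -4023171/731486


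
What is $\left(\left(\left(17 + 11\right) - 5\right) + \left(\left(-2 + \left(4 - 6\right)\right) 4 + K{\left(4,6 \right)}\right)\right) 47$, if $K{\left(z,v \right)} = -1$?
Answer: $282$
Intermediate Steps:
$\left(\left(\left(17 + 11\right) - 5\right) + \left(\left(-2 + \left(4 - 6\right)\right) 4 + K{\left(4,6 \right)}\right)\right) 47 = \left(\left(\left(17 + 11\right) - 5\right) + \left(\left(-2 + \left(4 - 6\right)\right) 4 - 1\right)\right) 47 = \left(\left(28 - 5\right) + \left(\left(-2 + \left(4 - 6\right)\right) 4 - 1\right)\right) 47 = \left(23 + \left(\left(-2 - 2\right) 4 - 1\right)\right) 47 = \left(23 - 17\right) 47 = 6 \cdot 47 = 282$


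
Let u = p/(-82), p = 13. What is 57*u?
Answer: -741/82 ≈ -9.0366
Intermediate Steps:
u = -13/82 (u = 13/(-82) = 13*(-1/82) = -13/82 ≈ -0.15854)
57*u = 57*(-13/82) = -741/82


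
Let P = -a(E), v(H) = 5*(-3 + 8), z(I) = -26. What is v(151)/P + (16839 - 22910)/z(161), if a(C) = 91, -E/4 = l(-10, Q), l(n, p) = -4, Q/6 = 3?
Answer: 42447/182 ≈ 233.23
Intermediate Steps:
Q = 18 (Q = 6*3 = 18)
E = 16 (E = -4*(-4) = 16)
v(H) = 25 (v(H) = 5*5 = 25)
P = -91 (P = -1*91 = -91)
v(151)/P + (16839 - 22910)/z(161) = 25/(-91) + (16839 - 22910)/(-26) = 25*(-1/91) - 6071*(-1/26) = -25/91 + 467/2 = 42447/182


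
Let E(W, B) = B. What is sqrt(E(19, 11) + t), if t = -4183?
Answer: 2*I*sqrt(1043) ≈ 64.591*I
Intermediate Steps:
sqrt(E(19, 11) + t) = sqrt(11 - 4183) = sqrt(-4172) = 2*I*sqrt(1043)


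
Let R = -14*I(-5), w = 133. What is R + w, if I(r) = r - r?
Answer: 133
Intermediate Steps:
I(r) = 0
R = 0 (R = -14*0 = 0)
R + w = 0 + 133 = 133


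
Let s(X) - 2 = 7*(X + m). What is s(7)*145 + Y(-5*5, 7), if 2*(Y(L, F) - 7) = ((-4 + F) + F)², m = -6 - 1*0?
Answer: 1362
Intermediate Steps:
m = -6 (m = -6 + 0 = -6)
s(X) = -40 + 7*X (s(X) = 2 + 7*(X - 6) = 2 + 7*(-6 + X) = 2 + (-42 + 7*X) = -40 + 7*X)
Y(L, F) = 7 + (-4 + 2*F)²/2 (Y(L, F) = 7 + ((-4 + F) + F)²/2 = 7 + (-4 + 2*F)²/2)
s(7)*145 + Y(-5*5, 7) = (-40 + 7*7)*145 + (7 + 2*(-2 + 7)²) = (-40 + 49)*145 + (7 + 2*5²) = 9*145 + (7 + 2*25) = 1305 + (7 + 50) = 1305 + 57 = 1362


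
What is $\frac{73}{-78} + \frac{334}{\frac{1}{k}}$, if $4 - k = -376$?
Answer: $\frac{9899687}{78} \approx 1.2692 \cdot 10^{5}$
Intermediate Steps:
$k = 380$ ($k = 4 - -376 = 4 + 376 = 380$)
$\frac{73}{-78} + \frac{334}{\frac{1}{k}} = \frac{73}{-78} + \frac{334}{\frac{1}{380}} = 73 \left(- \frac{1}{78}\right) + 334 \frac{1}{\frac{1}{380}} = - \frac{73}{78} + 334 \cdot 380 = - \frac{73}{78} + 126920 = \frac{9899687}{78}$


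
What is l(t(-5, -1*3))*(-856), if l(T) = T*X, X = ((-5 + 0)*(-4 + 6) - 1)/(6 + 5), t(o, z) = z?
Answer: -2568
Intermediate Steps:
X = -1 (X = (-5*2 - 1)/11 = (-10 - 1)*(1/11) = -11*1/11 = -1)
l(T) = -T (l(T) = T*(-1) = -T)
l(t(-5, -1*3))*(-856) = -(-1)*3*(-856) = -1*(-3)*(-856) = 3*(-856) = -2568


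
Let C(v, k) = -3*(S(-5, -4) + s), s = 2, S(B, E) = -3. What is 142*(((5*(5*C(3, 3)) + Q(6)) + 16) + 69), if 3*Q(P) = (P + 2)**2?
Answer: 77248/3 ≈ 25749.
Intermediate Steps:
C(v, k) = 3 (C(v, k) = -3*(-3 + 2) = -3*(-1) = 3)
Q(P) = (2 + P)**2/3 (Q(P) = (P + 2)**2/3 = (2 + P)**2/3)
142*(((5*(5*C(3, 3)) + Q(6)) + 16) + 69) = 142*(((5*(5*3) + (2 + 6)**2/3) + 16) + 69) = 142*(((5*15 + (1/3)*8**2) + 16) + 69) = 142*(((75 + (1/3)*64) + 16) + 69) = 142*(((75 + 64/3) + 16) + 69) = 142*((289/3 + 16) + 69) = 142*(337/3 + 69) = 142*(544/3) = 77248/3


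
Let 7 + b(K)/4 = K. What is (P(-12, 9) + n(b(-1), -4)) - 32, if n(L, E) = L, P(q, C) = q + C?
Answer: -67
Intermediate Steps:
P(q, C) = C + q
b(K) = -28 + 4*K
(P(-12, 9) + n(b(-1), -4)) - 32 = ((9 - 12) + (-28 + 4*(-1))) - 32 = (-3 + (-28 - 4)) - 32 = (-3 - 32) - 32 = -35 - 32 = -67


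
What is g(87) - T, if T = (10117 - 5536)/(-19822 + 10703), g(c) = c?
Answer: 797934/9119 ≈ 87.502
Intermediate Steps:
T = -4581/9119 (T = 4581/(-9119) = 4581*(-1/9119) = -4581/9119 ≈ -0.50236)
g(87) - T = 87 - 1*(-4581/9119) = 87 + 4581/9119 = 797934/9119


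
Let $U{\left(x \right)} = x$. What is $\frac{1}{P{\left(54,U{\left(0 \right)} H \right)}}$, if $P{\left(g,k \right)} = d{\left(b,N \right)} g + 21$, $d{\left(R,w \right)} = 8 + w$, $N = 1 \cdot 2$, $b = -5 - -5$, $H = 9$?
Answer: $\frac{1}{561} \approx 0.0017825$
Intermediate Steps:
$b = 0$ ($b = -5 + 5 = 0$)
$N = 2$
$P{\left(g,k \right)} = 21 + 10 g$ ($P{\left(g,k \right)} = \left(8 + 2\right) g + 21 = 10 g + 21 = 21 + 10 g$)
$\frac{1}{P{\left(54,U{\left(0 \right)} H \right)}} = \frac{1}{21 + 10 \cdot 54} = \frac{1}{21 + 540} = \frac{1}{561}$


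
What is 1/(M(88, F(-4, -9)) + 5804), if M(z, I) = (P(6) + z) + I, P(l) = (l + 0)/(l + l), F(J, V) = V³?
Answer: 2/10327 ≈ 0.00019367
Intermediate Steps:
P(l) = ½ (P(l) = l/((2*l)) = l*(1/(2*l)) = ½)
M(z, I) = ½ + I + z (M(z, I) = (½ + z) + I = ½ + I + z)
1/(M(88, F(-4, -9)) + 5804) = 1/((½ + (-9)³ + 88) + 5804) = 1/((½ - 729 + 88) + 5804) = 1/(-1281/2 + 5804) = 1/(10327/2) = 2/10327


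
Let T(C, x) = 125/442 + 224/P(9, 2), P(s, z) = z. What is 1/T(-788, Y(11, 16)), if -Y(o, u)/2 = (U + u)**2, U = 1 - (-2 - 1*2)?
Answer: 442/49629 ≈ 0.0089061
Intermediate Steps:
U = 5 (U = 1 - (-2 - 2) = 1 - 1*(-4) = 1 + 4 = 5)
Y(o, u) = -2*(5 + u)**2
T(C, x) = 49629/442 (T(C, x) = 125/442 + 224/2 = 125*(1/442) + 224*(1/2) = 125/442 + 112 = 49629/442)
1/T(-788, Y(11, 16)) = 1/(49629/442) = 442/49629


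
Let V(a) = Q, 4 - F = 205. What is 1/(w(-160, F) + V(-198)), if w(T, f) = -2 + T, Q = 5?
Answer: -1/157 ≈ -0.0063694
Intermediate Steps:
F = -201 (F = 4 - 1*205 = 4 - 205 = -201)
V(a) = 5
1/(w(-160, F) + V(-198)) = 1/((-2 - 160) + 5) = 1/(-162 + 5) = 1/(-157) = -1/157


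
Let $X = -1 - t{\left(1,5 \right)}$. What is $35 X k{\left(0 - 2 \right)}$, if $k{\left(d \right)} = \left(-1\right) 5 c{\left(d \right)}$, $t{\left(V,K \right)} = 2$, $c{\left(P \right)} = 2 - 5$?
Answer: $-1575$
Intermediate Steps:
$c{\left(P \right)} = -3$ ($c{\left(P \right)} = 2 - 5 = -3$)
$X = -3$ ($X = -1 - 2 = -3$)
$k{\left(d \right)} = 15$ ($k{\left(d \right)} = \left(-1\right) 5 \left(-3\right) = \left(-5\right) \left(-3\right) = 15$)
$35 X k{\left(0 - 2 \right)} = 35 \left(-3\right) 15 = \left(-105\right) 15 = -1575$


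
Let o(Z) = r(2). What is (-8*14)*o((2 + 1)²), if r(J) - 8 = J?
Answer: -1120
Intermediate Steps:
r(J) = 8 + J
o(Z) = 10 (o(Z) = 8 + 2 = 10)
(-8*14)*o((2 + 1)²) = -8*14*10 = -112*10 = -1120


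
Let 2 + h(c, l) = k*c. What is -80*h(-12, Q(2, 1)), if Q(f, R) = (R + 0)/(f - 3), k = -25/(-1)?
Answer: 24160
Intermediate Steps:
k = 25 (k = -25*(-1) = 25)
Q(f, R) = R/(-3 + f)
h(c, l) = -2 + 25*c
-80*h(-12, Q(2, 1)) = -80*(-2 + 25*(-12)) = -80*(-2 - 300) = -80*(-302) = 24160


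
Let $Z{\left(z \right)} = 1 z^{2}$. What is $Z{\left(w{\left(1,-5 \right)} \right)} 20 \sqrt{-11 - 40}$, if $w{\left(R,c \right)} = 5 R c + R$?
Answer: $11520 i \sqrt{51} \approx 82269.0 i$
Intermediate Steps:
$w{\left(R,c \right)} = R + 5 R c$ ($w{\left(R,c \right)} = 5 R c + R = R + 5 R c$)
$Z{\left(z \right)} = z^{2}$
$Z{\left(w{\left(1,-5 \right)} \right)} 20 \sqrt{-11 - 40} = \left(1 \left(1 + 5 \left(-5\right)\right)\right)^{2} \cdot 20 \sqrt{-11 - 40} = \left(1 \left(1 - 25\right)\right)^{2} \cdot 20 \sqrt{-51} = \left(1 \left(-24\right)\right)^{2} \cdot 20 i \sqrt{51} = \left(-24\right)^{2} \cdot 20 i \sqrt{51} = 576 \cdot 20 i \sqrt{51} = 11520 i \sqrt{51}$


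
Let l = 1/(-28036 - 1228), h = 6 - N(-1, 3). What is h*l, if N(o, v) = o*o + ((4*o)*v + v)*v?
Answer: -2/1829 ≈ -0.0010935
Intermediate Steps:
N(o, v) = o² + v*(v + 4*o*v) (N(o, v) = o² + (4*o*v + v)*v = o² + (v + 4*o*v)*v = o² + v*(v + 4*o*v))
h = 32 (h = 6 - ((-1)² + 3² + 4*(-1)*3²) = 6 - (1 + 9 + 4*(-1)*9) = 6 - (1 + 9 - 36) = 6 - 1*(-26) = 6 + 26 = 32)
l = -1/29264 (l = 1/(-29264) = -1/29264 ≈ -3.4172e-5)
h*l = 32*(-1/29264) = -2/1829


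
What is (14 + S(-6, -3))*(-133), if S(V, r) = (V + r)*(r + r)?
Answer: -9044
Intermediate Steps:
S(V, r) = 2*r*(V + r) (S(V, r) = (V + r)*(2*r) = 2*r*(V + r))
(14 + S(-6, -3))*(-133) = (14 + 2*(-3)*(-6 - 3))*(-133) = (14 + 2*(-3)*(-9))*(-133) = (14 + 54)*(-133) = 68*(-133) = -9044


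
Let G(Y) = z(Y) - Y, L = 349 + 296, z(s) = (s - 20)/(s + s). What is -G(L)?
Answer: 166285/258 ≈ 644.52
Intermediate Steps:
z(s) = (-20 + s)/(2*s) (z(s) = (-20 + s)/((2*s)) = (-20 + s)*(1/(2*s)) = (-20 + s)/(2*s))
L = 645
G(Y) = -Y + (-20 + Y)/(2*Y) (G(Y) = (-20 + Y)/(2*Y) - Y = -Y + (-20 + Y)/(2*Y))
-G(L) = -(½ - 1*645 - 10/645) = -(½ - 645 - 10*1/645) = -(½ - 645 - 2/129) = -1*(-166285/258) = 166285/258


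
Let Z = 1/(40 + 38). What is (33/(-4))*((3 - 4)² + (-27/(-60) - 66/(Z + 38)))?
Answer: 22407/9488 ≈ 2.3616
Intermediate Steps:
Z = 1/78 ≈ 0.012821
(33/(-4))*((3 - 4)² + (-27/(-60) - 66/(Z + 38))) = (33/(-4))*((3 - 4)² + (-27/(-60) - 66/(1/78 + 38))) = (33*(-¼))*((-1)² + (-27*(-1/60) - 66/2965/78)) = -33*(1 + (9/20 - 66*78/2965))/4 = -33*(1 + (9/20 - 5148/2965))/4 = -33*(1 - 3051/2372)/4 = -33/4*(-679/2372) = 22407/9488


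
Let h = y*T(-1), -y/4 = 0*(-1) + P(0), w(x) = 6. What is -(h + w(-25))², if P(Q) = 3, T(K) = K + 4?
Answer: -900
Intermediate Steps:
T(K) = 4 + K
y = -12 (y = -4*(0*(-1) + 3) = -4*(0 + 3) = -4*3 = -12)
h = -36 (h = -12*(4 - 1) = -12*3 = -36)
-(h + w(-25))² = -(-36 + 6)² = -1*(-30)² = -1*900 = -900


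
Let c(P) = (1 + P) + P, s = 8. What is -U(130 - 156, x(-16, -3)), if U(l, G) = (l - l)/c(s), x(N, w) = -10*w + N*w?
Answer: 0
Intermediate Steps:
c(P) = 1 + 2*P
U(l, G) = 0 (U(l, G) = (l - l)/(1 + 2*8) = 0/(1 + 16) = 0/17 = 0*(1/17) = 0)
-U(130 - 156, x(-16, -3)) = -1*0 = 0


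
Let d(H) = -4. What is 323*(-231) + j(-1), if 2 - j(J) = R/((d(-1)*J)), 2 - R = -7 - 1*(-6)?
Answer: -298447/4 ≈ -74612.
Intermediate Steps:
R = 3 (R = 2 - (-7 - 1*(-6)) = 2 - (-7 + 6) = 2 - 1*(-1) = 2 + 1 = 3)
j(J) = 2 + 3/(4*J) (j(J) = 2 - 3/((-4*J)) = 2 - 3*(-1/(4*J)) = 2 - (-3)/(4*J) = 2 + 3/(4*J))
323*(-231) + j(-1) = 323*(-231) + (2 + (¾)/(-1)) = -74613 + (2 + (¾)*(-1)) = -74613 + (2 - ¾) = -74613 + 5/4 = -298447/4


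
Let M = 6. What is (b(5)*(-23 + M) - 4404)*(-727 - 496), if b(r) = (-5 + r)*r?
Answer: 5386092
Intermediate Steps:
b(r) = r*(-5 + r)
(b(5)*(-23 + M) - 4404)*(-727 - 496) = ((5*(-5 + 5))*(-23 + 6) - 4404)*(-727 - 496) = ((5*0)*(-17) - 4404)*(-1223) = (0*(-17) - 4404)*(-1223) = (0 - 4404)*(-1223) = -4404*(-1223) = 5386092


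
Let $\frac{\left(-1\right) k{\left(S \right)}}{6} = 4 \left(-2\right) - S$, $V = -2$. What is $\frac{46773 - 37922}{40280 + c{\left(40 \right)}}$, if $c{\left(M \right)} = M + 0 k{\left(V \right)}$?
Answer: $\frac{8851}{40320} \approx 0.21952$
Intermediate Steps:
$k{\left(S \right)} = 48 + 6 S$ ($k{\left(S \right)} = - 6 \left(4 \left(-2\right) - S\right) = - 6 \left(-8 - S\right) = 48 + 6 S$)
$c{\left(M \right)} = M$ ($c{\left(M \right)} = M + 0 \left(48 + 6 \left(-2\right)\right) = M + 0 \left(48 - 12\right) = M + 0 \cdot 36 = M + 0 = M$)
$\frac{46773 - 37922}{40280 + c{\left(40 \right)}} = \frac{46773 - 37922}{40280 + 40} = \frac{8851}{40320}$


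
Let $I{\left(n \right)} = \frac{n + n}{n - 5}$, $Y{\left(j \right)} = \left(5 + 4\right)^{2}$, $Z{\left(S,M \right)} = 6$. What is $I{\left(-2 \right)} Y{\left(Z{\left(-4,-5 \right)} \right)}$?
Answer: $\frac{324}{7} \approx 46.286$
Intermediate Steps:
$Y{\left(j \right)} = 81$ ($Y{\left(j \right)} = 9^{2} = 81$)
$I{\left(n \right)} = \frac{2 n}{-5 + n}$
$I{\left(-2 \right)} Y{\left(Z{\left(-4,-5 \right)} \right)} = 2 \left(-2\right) \frac{1}{-5 - 2} \cdot 81 = 2 \left(-2\right) \frac{1}{-7} \cdot 81 = 2 \left(-2\right) \left(- \frac{1}{7}\right) 81 = \frac{4}{7} \cdot 81 = \frac{324}{7}$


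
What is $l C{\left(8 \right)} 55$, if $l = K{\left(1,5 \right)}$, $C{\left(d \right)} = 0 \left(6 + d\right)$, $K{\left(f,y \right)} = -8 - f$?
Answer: $0$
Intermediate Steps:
$C{\left(d \right)} = 0$
$l = -9$ ($l = -8 - 1 = -9$)
$l C{\left(8 \right)} 55 = \left(-9\right) 0 \cdot 55 = 0 \cdot 55 = 0$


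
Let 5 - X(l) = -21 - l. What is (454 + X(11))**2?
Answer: 241081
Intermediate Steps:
X(l) = 26 + l (X(l) = 5 - (-21 - l) = 5 + (21 + l) = 26 + l)
(454 + X(11))**2 = (454 + (26 + 11))**2 = (454 + 37)**2 = 491**2 = 241081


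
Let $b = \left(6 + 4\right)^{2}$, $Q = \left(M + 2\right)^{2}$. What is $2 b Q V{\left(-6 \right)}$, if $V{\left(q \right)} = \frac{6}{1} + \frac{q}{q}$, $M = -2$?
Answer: $0$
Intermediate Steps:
$V{\left(q \right)} = 7$ ($V{\left(q \right)} = 6 \cdot 1 + 1 = 6 + 1 = 7$)
$Q = 0$ ($Q = \left(-2 + 2\right)^{2} = 0^{2} = 0$)
$b = 100$ ($b = 10^{2} = 100$)
$2 b Q V{\left(-6 \right)} = 2 \cdot 100 \cdot 0 \cdot 7 = 2 \cdot 0 \cdot 7 = 0 \cdot 7 = 0$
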